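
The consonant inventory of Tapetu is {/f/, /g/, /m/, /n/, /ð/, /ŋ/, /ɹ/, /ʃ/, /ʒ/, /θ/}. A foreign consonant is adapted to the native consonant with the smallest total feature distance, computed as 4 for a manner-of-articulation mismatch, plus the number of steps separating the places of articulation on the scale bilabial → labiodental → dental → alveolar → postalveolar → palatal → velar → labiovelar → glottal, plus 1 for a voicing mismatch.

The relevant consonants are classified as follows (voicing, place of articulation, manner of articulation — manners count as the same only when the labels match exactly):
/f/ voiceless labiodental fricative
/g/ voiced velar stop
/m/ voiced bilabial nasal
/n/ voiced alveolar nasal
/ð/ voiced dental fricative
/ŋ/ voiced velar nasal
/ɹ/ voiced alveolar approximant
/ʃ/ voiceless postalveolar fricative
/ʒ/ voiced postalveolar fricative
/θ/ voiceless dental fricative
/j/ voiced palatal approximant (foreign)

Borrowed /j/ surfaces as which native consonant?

ɹ

/ɹ/ is closest: same manner (approximant), place distance 2 (palatal→alveolar), same voicing; total 2. Next closest is /g/ at distance 5.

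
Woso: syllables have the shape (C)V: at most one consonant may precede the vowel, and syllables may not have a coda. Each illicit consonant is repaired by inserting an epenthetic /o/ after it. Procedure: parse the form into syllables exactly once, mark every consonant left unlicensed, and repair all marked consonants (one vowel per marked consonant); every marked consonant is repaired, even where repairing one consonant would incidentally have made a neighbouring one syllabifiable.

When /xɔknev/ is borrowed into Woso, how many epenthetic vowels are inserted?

The unsyllabifiable consonants are /k/, /v/; each receives one epenthetic vowel.

2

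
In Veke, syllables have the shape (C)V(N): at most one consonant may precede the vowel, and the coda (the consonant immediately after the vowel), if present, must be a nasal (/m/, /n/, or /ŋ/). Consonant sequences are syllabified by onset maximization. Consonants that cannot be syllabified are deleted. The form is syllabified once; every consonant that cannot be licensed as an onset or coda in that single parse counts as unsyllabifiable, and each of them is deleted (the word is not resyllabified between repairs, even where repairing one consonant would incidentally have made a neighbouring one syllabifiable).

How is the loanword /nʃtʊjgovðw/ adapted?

Syllabifying with onset maximization leaves /n/, /ʃ/, /j/, /v/, /ð/, /w/ stranded (only a nasal (/m/, /n/, or /ŋ/) is licensed in coda position; onsets are limited to one consonant).
Deletion applies to /n/, /ʃ/, /j/, /v/, /ð/, /w/.

tʊgo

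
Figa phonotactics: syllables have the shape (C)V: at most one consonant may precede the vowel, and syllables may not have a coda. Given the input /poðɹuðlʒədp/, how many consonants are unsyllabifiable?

5

The consonants /ð/, /ð/, /l/, /d/, /p/ cannot be parsed into a legal (C)V syllable (no codas are permitted; onsets are limited to one consonant).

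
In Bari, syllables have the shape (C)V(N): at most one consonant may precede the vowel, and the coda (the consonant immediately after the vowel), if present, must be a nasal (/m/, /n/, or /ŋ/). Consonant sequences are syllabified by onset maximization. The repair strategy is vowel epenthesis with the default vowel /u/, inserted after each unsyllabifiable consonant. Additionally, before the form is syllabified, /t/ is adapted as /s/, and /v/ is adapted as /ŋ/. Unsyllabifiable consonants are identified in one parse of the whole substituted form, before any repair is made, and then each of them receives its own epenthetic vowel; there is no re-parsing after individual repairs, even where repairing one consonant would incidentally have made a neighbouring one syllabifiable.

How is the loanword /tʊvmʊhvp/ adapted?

sʊŋmʊhuŋupu

Substitution: /t/ → /s/, /v/ → /ŋ/, giving /sʊŋmʊhŋp/.
The consonants /h/, /ŋ/, /p/ cannot be parsed into a legal (C)V(N) syllable (only a nasal (/m/, /n/, or /ŋ/) is licensed in coda position; onsets are limited to one consonant).
Inserting the epenthetic vowel yields /h/ → /hu/, /ŋ/ → /ŋu/, /p/ → /pu/.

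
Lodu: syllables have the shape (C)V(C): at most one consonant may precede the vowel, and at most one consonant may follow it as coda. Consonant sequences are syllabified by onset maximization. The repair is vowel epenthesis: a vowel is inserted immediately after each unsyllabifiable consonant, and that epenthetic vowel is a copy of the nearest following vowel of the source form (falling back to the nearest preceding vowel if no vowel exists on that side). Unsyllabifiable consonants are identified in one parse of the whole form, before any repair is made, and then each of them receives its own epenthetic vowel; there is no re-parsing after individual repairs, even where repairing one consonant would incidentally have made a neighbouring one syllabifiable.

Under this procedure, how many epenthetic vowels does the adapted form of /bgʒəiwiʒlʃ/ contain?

4

The unsyllabifiable consonants are /b/, /g/, /l/, /ʃ/; each receives one epenthetic vowel.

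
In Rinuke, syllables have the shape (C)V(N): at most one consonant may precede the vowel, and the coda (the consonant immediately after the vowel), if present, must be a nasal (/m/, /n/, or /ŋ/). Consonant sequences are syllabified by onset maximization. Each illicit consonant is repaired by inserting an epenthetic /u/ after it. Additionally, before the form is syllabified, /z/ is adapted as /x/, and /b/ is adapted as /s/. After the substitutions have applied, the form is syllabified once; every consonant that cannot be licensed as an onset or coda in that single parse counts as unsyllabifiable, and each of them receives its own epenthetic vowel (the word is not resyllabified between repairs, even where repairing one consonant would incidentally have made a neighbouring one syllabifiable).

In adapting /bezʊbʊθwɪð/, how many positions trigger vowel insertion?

After substitution the input is /sexʊsʊθwɪð/.
The unsyllabifiable consonants are /θ/, /ð/; each receives one epenthetic vowel.

2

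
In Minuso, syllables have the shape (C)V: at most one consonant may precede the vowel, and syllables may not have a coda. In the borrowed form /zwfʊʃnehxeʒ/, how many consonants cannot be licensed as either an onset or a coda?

5

The consonants /z/, /w/, /ʃ/, /h/, /ʒ/ cannot be parsed into a legal (C)V syllable (no codas are permitted; onsets are limited to one consonant).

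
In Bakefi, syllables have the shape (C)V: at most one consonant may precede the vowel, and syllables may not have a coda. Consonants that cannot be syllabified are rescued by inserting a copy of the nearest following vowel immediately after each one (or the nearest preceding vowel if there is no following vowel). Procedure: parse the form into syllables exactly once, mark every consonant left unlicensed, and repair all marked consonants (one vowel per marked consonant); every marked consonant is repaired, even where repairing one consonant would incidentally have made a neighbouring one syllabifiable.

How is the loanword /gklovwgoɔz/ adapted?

gokolovowogoɔzɔ

Under (C)V, the unsyllabifiable consonants are /g/, /k/, /v/, /w/, /z/ (no codas are permitted; onsets are limited to one consonant).
Epenthesis after each stranded consonant: /g/ → /go/, /k/ → /ko/, /v/ → /vo/, /w/ → /wo/, /z/ → /zɔ/.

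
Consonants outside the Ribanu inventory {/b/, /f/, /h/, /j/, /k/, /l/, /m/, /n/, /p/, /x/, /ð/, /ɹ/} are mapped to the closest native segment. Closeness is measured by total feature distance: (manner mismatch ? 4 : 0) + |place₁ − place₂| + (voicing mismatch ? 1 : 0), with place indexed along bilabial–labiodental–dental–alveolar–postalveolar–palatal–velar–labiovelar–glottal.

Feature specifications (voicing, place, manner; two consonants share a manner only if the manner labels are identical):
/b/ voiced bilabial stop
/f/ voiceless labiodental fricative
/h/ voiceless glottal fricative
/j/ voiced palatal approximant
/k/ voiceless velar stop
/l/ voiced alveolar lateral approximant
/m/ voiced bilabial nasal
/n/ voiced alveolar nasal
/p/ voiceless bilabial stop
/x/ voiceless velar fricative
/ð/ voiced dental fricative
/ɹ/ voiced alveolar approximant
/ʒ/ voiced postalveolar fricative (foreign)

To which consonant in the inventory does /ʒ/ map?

/ð/ is closest: same manner (fricative), place distance 2 (postalveolar→dental), same voicing; total 2. Next closest is /x/ at distance 3.

ð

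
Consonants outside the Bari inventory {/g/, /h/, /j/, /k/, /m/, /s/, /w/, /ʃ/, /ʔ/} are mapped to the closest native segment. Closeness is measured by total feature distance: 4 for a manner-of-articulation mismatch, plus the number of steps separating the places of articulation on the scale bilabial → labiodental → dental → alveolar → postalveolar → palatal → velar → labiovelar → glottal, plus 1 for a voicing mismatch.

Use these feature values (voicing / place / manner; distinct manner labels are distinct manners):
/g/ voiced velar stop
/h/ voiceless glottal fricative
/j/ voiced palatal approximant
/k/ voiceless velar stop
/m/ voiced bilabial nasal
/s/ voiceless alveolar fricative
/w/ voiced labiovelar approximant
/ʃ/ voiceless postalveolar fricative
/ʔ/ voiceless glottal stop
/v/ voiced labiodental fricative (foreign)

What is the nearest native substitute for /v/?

s

/s/ is closest: same manner (fricative), place distance 2 (labiodental→alveolar), voicing differs (+1); total 3. Next closest is /ʃ/ at distance 4.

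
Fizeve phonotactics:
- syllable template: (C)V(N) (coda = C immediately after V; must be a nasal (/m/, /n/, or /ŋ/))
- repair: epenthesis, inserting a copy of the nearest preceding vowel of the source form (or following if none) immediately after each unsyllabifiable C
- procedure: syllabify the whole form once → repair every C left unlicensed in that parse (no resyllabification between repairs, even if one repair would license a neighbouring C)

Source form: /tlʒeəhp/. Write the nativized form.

teleʒeəhəpə

Under (C)V(N), the unsyllabifiable consonants are /t/, /l/, /h/, /p/ (only a nasal (/m/, /n/, or /ŋ/) is licensed in coda position; onsets are limited to one consonant).
Inserting the epenthetic vowel yields /t/ → /te/, /l/ → /le/, /h/ → /hə/, /p/ → /pə/.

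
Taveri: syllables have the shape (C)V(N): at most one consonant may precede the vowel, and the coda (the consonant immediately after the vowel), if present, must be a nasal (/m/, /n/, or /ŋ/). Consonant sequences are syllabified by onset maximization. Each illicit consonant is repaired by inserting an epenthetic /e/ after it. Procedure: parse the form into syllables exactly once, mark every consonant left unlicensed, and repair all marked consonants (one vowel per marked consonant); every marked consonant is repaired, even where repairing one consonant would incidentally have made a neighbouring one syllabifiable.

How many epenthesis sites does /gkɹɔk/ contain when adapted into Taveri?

3

The unsyllabifiable consonants are /g/, /k/, /k/; each receives one epenthetic vowel.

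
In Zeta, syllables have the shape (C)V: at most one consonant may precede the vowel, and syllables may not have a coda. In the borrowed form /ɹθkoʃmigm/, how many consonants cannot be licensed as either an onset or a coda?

Syllabifying with onset maximization leaves /ɹ/, /θ/, /ʃ/, /g/, /m/ stranded (no codas are permitted; onsets are limited to one consonant).

5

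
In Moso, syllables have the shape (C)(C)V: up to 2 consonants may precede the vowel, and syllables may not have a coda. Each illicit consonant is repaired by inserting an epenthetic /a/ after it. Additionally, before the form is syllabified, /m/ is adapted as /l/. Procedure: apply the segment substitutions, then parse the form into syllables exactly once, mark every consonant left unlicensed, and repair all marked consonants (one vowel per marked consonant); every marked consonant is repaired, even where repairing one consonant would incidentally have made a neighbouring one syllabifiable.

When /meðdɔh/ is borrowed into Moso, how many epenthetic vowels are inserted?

1

After substitution the input is /leðdɔh/.
The unsyllabifiable consonants are /h/; each receives one epenthetic vowel.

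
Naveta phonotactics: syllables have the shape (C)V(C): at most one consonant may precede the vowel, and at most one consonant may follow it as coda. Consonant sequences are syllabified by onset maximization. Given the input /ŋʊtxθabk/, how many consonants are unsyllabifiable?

2

The consonants /x/, /k/ cannot be parsed into a legal (C)V(C) syllable (at most one coda consonant is licensed; onsets are limited to one consonant).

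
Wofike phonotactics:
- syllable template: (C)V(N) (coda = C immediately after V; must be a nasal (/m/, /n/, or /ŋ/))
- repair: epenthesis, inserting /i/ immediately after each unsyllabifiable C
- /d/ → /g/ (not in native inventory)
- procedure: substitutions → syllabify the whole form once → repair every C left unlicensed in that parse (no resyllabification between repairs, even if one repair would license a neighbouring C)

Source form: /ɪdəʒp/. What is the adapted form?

ɪgəʒipi

Substitution: /d/ → /g/, giving /ɪgəʒp/.
Under (C)V(N), the unsyllabifiable consonants are /ʒ/, /p/ (only a nasal (/m/, /n/, or /ŋ/) is licensed in coda position; onsets are limited to one consonant).
Epenthesis after each stranded consonant: /ʒ/ → /ʒi/, /p/ → /pi/.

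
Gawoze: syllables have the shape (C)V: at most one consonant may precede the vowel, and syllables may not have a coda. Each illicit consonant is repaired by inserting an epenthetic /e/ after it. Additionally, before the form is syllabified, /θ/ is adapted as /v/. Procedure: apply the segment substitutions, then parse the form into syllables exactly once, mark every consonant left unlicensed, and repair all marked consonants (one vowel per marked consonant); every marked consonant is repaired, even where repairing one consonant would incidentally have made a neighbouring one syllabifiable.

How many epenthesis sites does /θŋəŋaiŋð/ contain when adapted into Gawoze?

3

After substitution the input is /vŋəŋaiŋð/.
The unsyllabifiable consonants are /v/, /ŋ/, /ð/; each receives one epenthetic vowel.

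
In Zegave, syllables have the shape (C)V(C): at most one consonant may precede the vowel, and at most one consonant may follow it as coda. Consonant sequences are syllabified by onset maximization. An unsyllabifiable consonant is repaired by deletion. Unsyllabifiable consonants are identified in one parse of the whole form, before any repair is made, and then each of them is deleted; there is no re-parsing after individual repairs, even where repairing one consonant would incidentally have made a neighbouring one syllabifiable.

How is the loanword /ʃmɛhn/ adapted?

Syllabifying with onset maximization leaves /ʃ/, /n/ stranded (at most one coda consonant is licensed; onsets are limited to one consonant).
Deletion applies to /ʃ/, /n/.

mɛh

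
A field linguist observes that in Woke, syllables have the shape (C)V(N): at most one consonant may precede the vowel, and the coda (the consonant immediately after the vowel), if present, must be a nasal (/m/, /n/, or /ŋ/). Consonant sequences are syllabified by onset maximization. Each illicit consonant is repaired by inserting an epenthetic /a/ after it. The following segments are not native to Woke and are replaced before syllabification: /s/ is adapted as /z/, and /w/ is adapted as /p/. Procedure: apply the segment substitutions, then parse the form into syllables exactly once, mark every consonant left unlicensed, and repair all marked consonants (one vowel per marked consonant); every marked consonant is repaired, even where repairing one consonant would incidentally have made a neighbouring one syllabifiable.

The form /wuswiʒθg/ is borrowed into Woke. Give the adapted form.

puzapiʒaθaga

Substitution: /w/ → /p/, /s/ → /z/, giving /puzpiʒθg/.
Syllabifying with onset maximization leaves /z/, /ʒ/, /θ/, /g/ stranded (only a nasal (/m/, /n/, or /ŋ/) is licensed in coda position; onsets are limited to one consonant).
Each unlicensed consonant becomes the onset of a new syllable: /z/ → /za/, /ʒ/ → /ʒa/, /θ/ → /θa/, /g/ → /ga/.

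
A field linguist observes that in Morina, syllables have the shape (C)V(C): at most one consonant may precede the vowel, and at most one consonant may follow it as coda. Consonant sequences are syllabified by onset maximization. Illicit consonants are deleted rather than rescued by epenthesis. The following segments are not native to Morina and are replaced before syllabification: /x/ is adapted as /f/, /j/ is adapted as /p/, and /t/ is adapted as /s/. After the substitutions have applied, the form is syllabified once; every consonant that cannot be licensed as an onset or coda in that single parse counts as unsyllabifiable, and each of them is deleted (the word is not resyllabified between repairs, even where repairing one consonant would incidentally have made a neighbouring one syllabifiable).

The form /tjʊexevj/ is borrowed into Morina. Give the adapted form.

pʊefev

Substitution: /t/ → /s/, /j/ → /p/, /x/ → /f/, giving /spʊefevp/.
Syllabifying with onset maximization leaves /s/, /p/ stranded (at most one coda consonant is licensed; onsets are limited to one consonant).
Each unlicensed consonant is deleted: /s/, /p/.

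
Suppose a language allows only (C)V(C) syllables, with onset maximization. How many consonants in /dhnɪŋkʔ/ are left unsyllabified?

4

Under (C)V(C), the unsyllabifiable consonants are /d/, /h/, /k/, /ʔ/ (at most one coda consonant is licensed; onsets are limited to one consonant).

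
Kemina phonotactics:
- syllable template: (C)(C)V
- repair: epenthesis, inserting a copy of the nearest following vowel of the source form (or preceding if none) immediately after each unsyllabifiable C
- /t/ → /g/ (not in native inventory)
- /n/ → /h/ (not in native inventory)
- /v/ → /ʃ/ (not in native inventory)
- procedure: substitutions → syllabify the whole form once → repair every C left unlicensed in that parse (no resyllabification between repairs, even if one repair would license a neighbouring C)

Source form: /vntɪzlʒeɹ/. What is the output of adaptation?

ʃɪhgɪzelʒeɹe

Substitution: /v/ → /ʃ/, /n/ → /h/, /t/ → /g/, giving /ʃhgɪzlʒeɹ/.
Syllabifying with onset maximization leaves /ʃ/, /z/, /ɹ/ stranded (no codas are permitted; onsets may contain at most 2 consonants).
Each unlicensed consonant becomes the onset of a new syllable: /ʃ/ → /ʃɪ/, /z/ → /ze/, /ɹ/ → /ɹe/.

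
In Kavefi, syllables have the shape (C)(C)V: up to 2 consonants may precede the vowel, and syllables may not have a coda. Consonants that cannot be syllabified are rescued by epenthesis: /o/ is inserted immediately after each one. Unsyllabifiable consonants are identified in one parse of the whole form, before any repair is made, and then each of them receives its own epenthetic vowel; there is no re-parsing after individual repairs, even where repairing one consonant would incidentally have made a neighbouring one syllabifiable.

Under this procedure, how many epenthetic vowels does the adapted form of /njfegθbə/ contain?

2

The unsyllabifiable consonants are /n/, /g/; each receives one epenthetic vowel.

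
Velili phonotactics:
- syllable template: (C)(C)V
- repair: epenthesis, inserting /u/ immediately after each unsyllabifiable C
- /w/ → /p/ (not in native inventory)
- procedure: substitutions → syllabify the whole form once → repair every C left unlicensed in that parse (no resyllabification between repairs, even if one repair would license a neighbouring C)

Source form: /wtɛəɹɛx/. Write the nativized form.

Substitution: /w/ → /p/, giving /ptɛəɹɛx/.
Syllabifying with onset maximization leaves /x/ stranded (no codas are permitted; onsets may contain at most 2 consonants).
Each unlicensed consonant becomes the onset of a new syllable: /x/ → /xu/.

ptɛəɹɛxu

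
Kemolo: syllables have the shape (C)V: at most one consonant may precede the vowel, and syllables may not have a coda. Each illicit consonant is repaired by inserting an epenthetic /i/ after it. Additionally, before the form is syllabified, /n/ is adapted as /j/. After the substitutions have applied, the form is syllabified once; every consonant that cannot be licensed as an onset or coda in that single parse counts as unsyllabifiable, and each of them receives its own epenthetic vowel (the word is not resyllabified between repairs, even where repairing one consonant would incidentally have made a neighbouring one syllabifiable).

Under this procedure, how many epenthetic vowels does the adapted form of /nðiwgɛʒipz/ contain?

4

After substitution the input is /jðiwgɛʒipz/.
The unsyllabifiable consonants are /j/, /w/, /p/, /z/; each receives one epenthetic vowel.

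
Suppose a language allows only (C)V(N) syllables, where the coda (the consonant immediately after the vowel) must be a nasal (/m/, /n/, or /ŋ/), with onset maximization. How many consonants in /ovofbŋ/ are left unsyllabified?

Under (C)V(N), the unsyllabifiable consonants are /f/, /b/, /ŋ/ (only a nasal (/m/, /n/, or /ŋ/) is licensed in coda position; onsets are limited to one consonant).

3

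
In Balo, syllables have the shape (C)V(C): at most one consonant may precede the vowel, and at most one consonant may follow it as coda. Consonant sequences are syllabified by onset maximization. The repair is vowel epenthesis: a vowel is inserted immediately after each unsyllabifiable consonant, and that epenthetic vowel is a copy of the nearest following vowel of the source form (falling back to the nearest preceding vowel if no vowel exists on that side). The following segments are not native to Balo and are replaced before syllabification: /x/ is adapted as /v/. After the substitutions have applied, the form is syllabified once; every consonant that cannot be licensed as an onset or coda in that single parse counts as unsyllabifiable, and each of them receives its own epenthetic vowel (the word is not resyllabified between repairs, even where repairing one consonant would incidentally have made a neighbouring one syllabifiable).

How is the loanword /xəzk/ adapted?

Substitution: /x/ → /v/, giving /vəzk/.
Syllabifying with onset maximization leaves /k/ stranded (at most one coda consonant is licensed; onsets are limited to one consonant).
Each unlicensed consonant becomes the onset of a new syllable: /k/ → /kə/.

vəzkə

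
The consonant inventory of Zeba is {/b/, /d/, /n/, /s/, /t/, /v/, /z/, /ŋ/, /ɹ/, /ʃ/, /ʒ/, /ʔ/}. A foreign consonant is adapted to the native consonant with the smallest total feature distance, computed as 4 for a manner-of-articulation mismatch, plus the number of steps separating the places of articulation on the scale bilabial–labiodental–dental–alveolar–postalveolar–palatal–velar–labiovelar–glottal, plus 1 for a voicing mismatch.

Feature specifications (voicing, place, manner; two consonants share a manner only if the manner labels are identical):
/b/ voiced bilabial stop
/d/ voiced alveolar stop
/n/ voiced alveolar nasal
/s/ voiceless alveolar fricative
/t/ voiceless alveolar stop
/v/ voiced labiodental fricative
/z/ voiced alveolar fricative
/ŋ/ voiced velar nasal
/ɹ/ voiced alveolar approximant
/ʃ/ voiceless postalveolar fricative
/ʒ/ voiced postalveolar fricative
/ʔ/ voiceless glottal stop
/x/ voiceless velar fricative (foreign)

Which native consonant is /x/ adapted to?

ʃ

/ʃ/ is closest: same manner (fricative), place distance 2 (velar→postalveolar), same voicing; total 2. Next closest is /s/ at distance 3.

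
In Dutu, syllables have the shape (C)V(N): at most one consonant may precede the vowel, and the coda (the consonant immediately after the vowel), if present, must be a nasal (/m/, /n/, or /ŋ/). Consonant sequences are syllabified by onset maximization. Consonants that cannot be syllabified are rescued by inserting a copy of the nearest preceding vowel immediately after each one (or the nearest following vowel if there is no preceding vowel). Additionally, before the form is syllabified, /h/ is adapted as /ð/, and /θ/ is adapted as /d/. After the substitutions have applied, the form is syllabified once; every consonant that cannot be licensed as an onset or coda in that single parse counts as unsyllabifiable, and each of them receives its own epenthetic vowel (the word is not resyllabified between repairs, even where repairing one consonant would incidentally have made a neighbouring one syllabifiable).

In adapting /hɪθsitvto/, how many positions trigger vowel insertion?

3

After substitution the input is /ðɪdsitvto/.
The unsyllabifiable consonants are /d/, /t/, /v/; each receives one epenthetic vowel.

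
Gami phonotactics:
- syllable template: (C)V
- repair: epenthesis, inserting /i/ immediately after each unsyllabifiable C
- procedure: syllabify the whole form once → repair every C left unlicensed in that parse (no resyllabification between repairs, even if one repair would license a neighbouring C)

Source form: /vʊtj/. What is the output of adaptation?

vʊtiji

Under (C)V, the unsyllabifiable consonants are /t/, /j/ (no codas are permitted; onsets are limited to one consonant).
Epenthesis after each stranded consonant: /t/ → /ti/, /j/ → /ji/.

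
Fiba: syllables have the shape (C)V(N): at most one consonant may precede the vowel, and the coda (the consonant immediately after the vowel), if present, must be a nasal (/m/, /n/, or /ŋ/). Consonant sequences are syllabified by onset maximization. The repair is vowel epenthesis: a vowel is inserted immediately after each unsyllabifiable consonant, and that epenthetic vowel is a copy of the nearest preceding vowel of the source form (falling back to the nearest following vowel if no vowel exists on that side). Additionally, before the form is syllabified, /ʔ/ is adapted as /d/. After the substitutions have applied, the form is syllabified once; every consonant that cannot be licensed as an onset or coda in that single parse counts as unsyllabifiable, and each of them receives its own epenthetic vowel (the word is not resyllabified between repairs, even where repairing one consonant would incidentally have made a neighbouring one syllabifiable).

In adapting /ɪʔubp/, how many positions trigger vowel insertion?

2

After substitution the input is /ɪdubp/.
The unsyllabifiable consonants are /b/, /p/; each receives one epenthetic vowel.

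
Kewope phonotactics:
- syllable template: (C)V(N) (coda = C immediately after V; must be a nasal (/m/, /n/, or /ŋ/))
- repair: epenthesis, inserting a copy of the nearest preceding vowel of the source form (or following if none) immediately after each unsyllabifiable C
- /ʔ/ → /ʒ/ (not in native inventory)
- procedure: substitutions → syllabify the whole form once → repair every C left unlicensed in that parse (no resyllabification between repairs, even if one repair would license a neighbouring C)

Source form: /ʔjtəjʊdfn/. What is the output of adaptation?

ʒəjətəjʊdʊfʊnʊ

Substitution: /ʔ/ → /ʒ/, giving /ʒjtəjʊdfn/.
Syllabifying with onset maximization leaves /ʒ/, /j/, /d/, /f/, /n/ stranded (only a nasal (/m/, /n/, or /ŋ/) is licensed in coda position; onsets are limited to one consonant).
Each unlicensed consonant becomes the onset of a new syllable: /ʒ/ → /ʒə/, /j/ → /jə/, /d/ → /dʊ/, /f/ → /fʊ/, /n/ → /nʊ/.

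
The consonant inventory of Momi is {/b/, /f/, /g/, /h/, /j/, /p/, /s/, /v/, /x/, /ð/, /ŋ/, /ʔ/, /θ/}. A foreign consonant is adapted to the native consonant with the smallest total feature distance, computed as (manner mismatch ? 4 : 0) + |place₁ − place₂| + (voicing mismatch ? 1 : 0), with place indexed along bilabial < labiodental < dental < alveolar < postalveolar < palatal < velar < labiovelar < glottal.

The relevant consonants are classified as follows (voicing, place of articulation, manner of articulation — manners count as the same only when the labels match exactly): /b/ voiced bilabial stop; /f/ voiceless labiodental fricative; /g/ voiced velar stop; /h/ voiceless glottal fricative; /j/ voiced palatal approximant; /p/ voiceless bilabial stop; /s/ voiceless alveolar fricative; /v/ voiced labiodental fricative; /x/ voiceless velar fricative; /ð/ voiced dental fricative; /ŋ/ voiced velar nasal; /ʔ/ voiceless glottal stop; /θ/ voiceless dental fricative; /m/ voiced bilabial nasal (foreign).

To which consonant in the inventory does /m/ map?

b

/b/ is closest: manner differs (nasal→stop, +4), place distance 0 (bilabial→bilabial), same voicing; total 4. Next closest is /p/ at distance 5.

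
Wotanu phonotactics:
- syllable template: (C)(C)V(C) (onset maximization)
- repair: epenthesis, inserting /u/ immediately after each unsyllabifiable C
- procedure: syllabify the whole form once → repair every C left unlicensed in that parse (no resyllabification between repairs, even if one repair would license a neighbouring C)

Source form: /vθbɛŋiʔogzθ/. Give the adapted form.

vuθbɛŋiʔogzuθu

The consonants /v/, /z/, /θ/ cannot be parsed into a legal (C)(C)V(C) syllable (at most one coda consonant is licensed; onsets may contain at most 2 consonants).
Epenthesis after each stranded consonant: /v/ → /vu/, /z/ → /zu/, /θ/ → /θu/.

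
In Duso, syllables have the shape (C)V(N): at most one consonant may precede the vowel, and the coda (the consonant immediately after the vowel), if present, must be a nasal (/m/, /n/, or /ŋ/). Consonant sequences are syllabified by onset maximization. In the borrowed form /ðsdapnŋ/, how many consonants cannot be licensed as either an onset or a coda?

The consonants /ð/, /s/, /p/, /n/, /ŋ/ cannot be parsed into a legal (C)V(N) syllable (only a nasal (/m/, /n/, or /ŋ/) is licensed in coda position; onsets are limited to one consonant).

5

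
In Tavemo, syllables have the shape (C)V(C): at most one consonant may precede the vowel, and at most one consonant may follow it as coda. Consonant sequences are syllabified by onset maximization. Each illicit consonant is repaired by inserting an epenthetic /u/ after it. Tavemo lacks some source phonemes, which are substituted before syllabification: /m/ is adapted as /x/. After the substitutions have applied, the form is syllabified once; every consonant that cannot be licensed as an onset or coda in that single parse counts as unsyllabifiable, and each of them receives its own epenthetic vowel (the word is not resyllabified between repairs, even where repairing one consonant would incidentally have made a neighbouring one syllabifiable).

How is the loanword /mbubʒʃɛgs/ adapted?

Substitution: /m/ → /x/, giving /xbubʒʃɛgs/.
Syllabifying with onset maximization leaves /x/, /ʒ/, /s/ stranded (at most one coda consonant is licensed; onsets are limited to one consonant).
Epenthesis after each stranded consonant: /x/ → /xu/, /ʒ/ → /ʒu/, /s/ → /su/.

xububʒuʃɛgsu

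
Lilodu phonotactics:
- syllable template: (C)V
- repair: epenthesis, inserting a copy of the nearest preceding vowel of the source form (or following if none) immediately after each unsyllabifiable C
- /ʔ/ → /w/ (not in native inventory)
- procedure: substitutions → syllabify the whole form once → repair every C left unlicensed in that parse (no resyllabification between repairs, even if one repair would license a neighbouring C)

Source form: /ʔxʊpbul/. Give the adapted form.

wʊxʊpʊbulu

Substitution: /ʔ/ → /w/, giving /wxʊpbul/.
Under (C)V, the unsyllabifiable consonants are /w/, /p/, /l/ (no codas are permitted; onsets are limited to one consonant).
Inserting the epenthetic vowel yields /w/ → /wʊ/, /p/ → /pʊ/, /l/ → /lu/.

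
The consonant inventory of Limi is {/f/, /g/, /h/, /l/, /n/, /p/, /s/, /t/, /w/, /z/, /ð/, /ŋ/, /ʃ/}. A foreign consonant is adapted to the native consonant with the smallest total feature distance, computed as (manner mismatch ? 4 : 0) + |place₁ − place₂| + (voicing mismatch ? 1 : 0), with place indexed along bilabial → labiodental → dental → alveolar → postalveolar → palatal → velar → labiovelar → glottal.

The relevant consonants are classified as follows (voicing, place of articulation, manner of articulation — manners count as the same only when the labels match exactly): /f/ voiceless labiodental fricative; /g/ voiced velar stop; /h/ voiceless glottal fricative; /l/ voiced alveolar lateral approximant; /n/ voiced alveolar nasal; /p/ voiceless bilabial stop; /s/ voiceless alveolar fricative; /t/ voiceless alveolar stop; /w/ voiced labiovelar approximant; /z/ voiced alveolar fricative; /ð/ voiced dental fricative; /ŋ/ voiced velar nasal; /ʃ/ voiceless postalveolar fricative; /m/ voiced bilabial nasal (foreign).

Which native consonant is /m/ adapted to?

n

/n/ is closest: same manner (nasal), place distance 3 (bilabial→alveolar), same voicing; total 3. Next closest is /p/ at distance 5.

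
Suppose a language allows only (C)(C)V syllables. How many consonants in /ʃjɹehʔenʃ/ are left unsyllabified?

Under (C)(C)V, the unsyllabifiable consonants are /ʃ/, /n/, /ʃ/ (no codas are permitted; onsets may contain at most 2 consonants).

3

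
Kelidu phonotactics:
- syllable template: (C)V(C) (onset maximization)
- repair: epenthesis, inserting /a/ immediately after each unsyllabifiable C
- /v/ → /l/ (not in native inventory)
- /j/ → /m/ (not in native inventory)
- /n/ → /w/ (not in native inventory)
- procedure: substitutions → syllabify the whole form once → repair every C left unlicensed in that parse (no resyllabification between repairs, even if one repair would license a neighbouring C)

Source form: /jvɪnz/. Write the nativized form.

Substitution: /j/ → /m/, /v/ → /l/, /n/ → /w/, giving /mlɪwz/.
The consonants /m/, /z/ cannot be parsed into a legal (C)V(C) syllable (at most one coda consonant is licensed; onsets are limited to one consonant).
Each unlicensed consonant becomes the onset of a new syllable: /m/ → /ma/, /z/ → /za/.

malɪwza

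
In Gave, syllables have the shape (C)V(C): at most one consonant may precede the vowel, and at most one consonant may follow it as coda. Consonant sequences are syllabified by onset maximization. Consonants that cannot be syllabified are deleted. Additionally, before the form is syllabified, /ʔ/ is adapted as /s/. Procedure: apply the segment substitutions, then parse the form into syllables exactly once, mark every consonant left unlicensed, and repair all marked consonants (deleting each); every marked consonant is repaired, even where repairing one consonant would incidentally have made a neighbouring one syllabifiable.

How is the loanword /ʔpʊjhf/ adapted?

pʊj

Substitution: /ʔ/ → /s/, giving /spʊjhf/.
Under (C)V(C), the unsyllabifiable consonants are /s/, /h/, /f/ (at most one coda consonant is licensed; onsets are limited to one consonant).
Deletion applies to /s/, /h/, /f/.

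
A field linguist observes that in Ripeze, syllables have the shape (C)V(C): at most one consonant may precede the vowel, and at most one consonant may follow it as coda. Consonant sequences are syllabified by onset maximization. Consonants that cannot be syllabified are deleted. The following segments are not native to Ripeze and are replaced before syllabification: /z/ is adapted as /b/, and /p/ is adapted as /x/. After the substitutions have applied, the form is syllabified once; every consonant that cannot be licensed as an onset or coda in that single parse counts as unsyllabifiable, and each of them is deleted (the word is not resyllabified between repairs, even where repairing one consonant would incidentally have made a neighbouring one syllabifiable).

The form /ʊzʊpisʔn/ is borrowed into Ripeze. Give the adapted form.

ʊbʊxis

Substitution: /z/ → /b/, /p/ → /x/, giving /ʊbʊxisʔn/.
Under (C)V(C), the unsyllabifiable consonants are /ʔ/, /n/ (at most one coda consonant is licensed; onsets are limited to one consonant).
Each unlicensed consonant is deleted: /ʔ/, /n/.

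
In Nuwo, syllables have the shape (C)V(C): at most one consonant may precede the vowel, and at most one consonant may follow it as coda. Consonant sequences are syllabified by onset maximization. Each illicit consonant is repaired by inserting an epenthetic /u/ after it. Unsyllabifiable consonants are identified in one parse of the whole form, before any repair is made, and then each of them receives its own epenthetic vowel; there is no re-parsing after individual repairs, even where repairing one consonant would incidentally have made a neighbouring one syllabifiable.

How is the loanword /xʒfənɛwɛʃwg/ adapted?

The consonants /x/, /ʒ/, /w/, /g/ cannot be parsed into a legal (C)V(C) syllable (at most one coda consonant is licensed; onsets are limited to one consonant).
Epenthesis after each stranded consonant: /x/ → /xu/, /ʒ/ → /ʒu/, /w/ → /wu/, /g/ → /gu/.

xuʒufənɛwɛʃwugu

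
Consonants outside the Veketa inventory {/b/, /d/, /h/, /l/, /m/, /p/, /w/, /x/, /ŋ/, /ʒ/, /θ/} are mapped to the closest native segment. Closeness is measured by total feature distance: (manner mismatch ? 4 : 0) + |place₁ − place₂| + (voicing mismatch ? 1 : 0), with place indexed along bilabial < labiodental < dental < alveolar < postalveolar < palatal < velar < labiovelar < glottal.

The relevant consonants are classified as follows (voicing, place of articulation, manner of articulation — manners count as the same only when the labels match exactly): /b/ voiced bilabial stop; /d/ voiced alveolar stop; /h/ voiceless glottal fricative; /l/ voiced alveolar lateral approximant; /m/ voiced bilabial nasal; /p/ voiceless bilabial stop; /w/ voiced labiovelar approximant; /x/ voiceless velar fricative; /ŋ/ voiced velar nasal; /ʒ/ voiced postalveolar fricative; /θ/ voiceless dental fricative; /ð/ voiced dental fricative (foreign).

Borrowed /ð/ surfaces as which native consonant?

θ

/θ/ is closest: same manner (fricative), place distance 0 (dental→dental), voicing differs (+1); total 1. Next closest is /ʒ/ at distance 2.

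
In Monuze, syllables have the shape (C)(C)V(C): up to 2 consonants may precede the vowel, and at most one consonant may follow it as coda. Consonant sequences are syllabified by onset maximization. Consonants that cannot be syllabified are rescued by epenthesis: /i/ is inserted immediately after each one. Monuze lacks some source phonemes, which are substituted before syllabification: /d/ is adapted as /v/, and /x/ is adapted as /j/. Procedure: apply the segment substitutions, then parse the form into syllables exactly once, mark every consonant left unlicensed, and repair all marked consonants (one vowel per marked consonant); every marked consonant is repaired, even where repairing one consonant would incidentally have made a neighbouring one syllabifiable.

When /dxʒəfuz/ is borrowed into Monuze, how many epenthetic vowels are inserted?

1

After substitution the input is /vjʒəfuz/.
The unsyllabifiable consonants are /v/; each receives one epenthetic vowel.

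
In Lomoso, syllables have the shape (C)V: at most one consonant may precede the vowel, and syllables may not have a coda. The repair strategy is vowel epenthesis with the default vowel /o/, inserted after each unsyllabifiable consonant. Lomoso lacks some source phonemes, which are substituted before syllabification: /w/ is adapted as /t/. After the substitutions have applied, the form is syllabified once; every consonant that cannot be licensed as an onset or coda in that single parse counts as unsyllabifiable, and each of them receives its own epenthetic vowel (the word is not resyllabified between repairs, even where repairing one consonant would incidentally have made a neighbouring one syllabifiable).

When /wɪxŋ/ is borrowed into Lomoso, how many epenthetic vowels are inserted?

After substitution the input is /tɪxŋ/.
The unsyllabifiable consonants are /x/, /ŋ/; each receives one epenthetic vowel.

2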